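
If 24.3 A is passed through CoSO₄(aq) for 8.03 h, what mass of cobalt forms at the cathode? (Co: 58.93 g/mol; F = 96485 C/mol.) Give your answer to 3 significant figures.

Charge passed = 24.3 × 28908 = 7.025×10^5 C
Moles of electrons = 7.025×10^5 / 96485 = 7.281 mol
Co²⁺ + 2e⁻ → Co, so n(Co) = 7.281 / 2 = 3.641 mol
m = 3.641 × 58.93 = 215 g

215 g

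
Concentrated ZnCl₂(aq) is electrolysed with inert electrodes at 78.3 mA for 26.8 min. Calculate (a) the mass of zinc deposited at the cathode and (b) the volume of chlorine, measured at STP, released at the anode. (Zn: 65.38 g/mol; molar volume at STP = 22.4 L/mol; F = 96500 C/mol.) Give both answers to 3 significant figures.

0.0427 g Zn; 0.0146 L Cl₂

Q = 0.0783 × 1608 = 125.9 C; n(e⁻) = 125.9 / 96500 = 0.001305 mol
Cathode: Zn²⁺ + 2e⁻ → Zn → n(Zn) = 0.001305/2 = 6.525×10^-4 mol → 0.0427 g
Anode: 2Cl⁻ → Cl₂ + 2e⁻ → n(Cl₂) = 0.001305/2 = 6.525×10^-4 mol → 0.0146 L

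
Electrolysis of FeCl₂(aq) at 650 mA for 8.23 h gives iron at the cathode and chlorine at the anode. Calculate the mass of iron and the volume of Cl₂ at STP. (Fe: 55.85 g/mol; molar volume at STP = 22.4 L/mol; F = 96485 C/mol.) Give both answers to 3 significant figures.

Q = 0.650 × 29628 = 19260 C; n(e⁻) = 19260 / 96485 = 0.1996 mol
Cathode: Fe²⁺ + 2e⁻ → Fe → n(Fe) = 0.1996/2 = 0.09980 mol → 5.57 g
Anode: 2Cl⁻ → Cl₂ + 2e⁻ → n(Cl₂) = 0.1996/2 = 0.09980 mol → 2.24 L

5.57 g Fe; 2.24 L Cl₂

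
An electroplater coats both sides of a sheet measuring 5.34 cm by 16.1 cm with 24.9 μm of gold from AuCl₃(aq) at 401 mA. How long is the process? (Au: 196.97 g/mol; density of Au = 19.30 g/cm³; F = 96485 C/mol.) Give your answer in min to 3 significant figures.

505 min

Plated area = 2 × 5.34 × 16.1 = 171.9 cm²
Volume = 171.9 × 24.9×10⁻⁴ cm = 0.4280 cm³
m(Au) = 0.4280 × 19.30 = 8.260 g
n(Au) = 8.260 / 196.97 = 0.04194 mol; n(e⁻) = 3 × 0.04194 = 0.1258 mol
Q = 0.1258 × 96485 = 12140 C
t = 12140 / 0.401 = 30270 s = 505 min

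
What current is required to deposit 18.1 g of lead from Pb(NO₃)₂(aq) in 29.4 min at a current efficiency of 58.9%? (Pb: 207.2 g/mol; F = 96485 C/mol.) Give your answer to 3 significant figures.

16.2 A

n(Pb) = 18.1 / 207.2 = 0.08736 mol
Pb²⁺ + 2e⁻ → Pb, so n(e⁻) = 2 × 0.08736 = 0.1747 mol
Q = 0.1747 × 96485 / 0.589 = 28620 C
I = Q / t = 28620 / 1764 s = 16.2 A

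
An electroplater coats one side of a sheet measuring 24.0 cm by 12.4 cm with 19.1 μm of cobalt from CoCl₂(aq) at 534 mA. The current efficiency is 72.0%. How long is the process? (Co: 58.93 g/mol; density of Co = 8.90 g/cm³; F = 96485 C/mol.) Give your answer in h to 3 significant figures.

Plated area = 24.0 × 12.4 = 297.6 cm²
Volume = 297.6 × 19.1×10⁻⁴ cm = 0.5684 cm³
m(Co) = 0.5684 × 8.90 = 5.059 g
n(Co) = 5.059 / 58.93 = 0.08585 mol; n(e⁻) = 2 × 0.08585 = 0.1717 mol
Q = 0.1717 × 96485 / 0.720 = 23010 C
t = 23010 / 0.534 = 43090 s = 12.0 h

12.0 h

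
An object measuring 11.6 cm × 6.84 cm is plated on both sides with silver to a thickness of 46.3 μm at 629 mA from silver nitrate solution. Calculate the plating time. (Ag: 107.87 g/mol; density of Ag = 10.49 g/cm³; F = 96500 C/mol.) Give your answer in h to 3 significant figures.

Plated area = 2 × 11.6 × 6.84 = 158.7 cm²
Volume = 158.7 × 46.3×10⁻⁴ cm = 0.7348 cm³
m(Ag) = 0.7348 × 10.49 = 7.708 g
n(Ag) = 7.708 / 107.87 = 0.07146 mol; n(e⁻) = 0.07146 mol
Q = 0.07146 × 96500 = 6896 C
t = 6896 / 0.629 = 10960 s = 3.04 h

3.04 h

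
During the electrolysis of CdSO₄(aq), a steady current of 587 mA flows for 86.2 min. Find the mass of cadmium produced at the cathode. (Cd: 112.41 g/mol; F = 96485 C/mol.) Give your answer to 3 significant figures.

1.77 g

Q = 0.587 A × 5172 s = 3036 C
n(e⁻) = Q/F = 3036/96485 = 0.03147 mol
Cd²⁺ + 2e⁻ → Cd, so n(Cd) = 0.03147 / 2 = 0.01574 mol
m = 0.01574 × 112.41 = 1.77 g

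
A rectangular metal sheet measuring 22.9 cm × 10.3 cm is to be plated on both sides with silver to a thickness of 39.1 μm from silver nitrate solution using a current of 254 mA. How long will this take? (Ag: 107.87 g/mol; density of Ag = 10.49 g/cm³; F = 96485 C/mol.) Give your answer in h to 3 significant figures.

Plated area = 2 × 22.9 × 10.3 = 471.7 cm²
Volume = 471.7 × 39.1×10⁻⁴ cm = 1.844 cm³
m(Ag) = 1.844 × 10.49 = 19.34 g
n(Ag) = 19.34 / 107.87 = 0.1793 mol; n(e⁻) = 0.1793 mol
Q = 0.1793 × 96485 = 17300 C
t = 17300 / 0.254 = 68110 s = 18.9 h

18.9 h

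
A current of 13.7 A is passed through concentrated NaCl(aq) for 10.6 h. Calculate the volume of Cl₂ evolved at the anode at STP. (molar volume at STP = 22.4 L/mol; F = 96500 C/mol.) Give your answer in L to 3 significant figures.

Q = It = 13.7 × 38160 = 5.228×10^5 C
n(e⁻) = 5.228×10^5 / 96500 = 5.418 mol
2Cl⁻ → Cl₂ + 2e⁻, so n(Cl₂) = 5.418 / 2 = 2.709 mol
V = 2.709 × 22.4 = 60.68 L

60.7 L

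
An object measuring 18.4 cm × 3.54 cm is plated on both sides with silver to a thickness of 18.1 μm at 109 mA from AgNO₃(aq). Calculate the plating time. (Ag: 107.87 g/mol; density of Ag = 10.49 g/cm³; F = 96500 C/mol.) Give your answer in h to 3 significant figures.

Plated area = 2 × 18.4 × 3.54 = 130.3 cm²
Volume = 130.3 × 18.1×10⁻⁴ cm = 0.2358 cm³
m(Ag) = 0.2358 × 10.49 = 2.474 g
n(Ag) = 2.474 / 107.87 = 0.02294 mol; n(e⁻) = 0.02294 mol
Q = 0.02294 × 96500 = 2214 C
t = 2214 / 0.109 = 20310 s = 5.64 h

5.64 h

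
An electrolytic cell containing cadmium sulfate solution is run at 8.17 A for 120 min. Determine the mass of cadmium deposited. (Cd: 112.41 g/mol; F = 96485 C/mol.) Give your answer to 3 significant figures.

Q = 8.17 A × 7200 s = 58820 C
n(e⁻) = 58820 / 96485 = 0.6096 mol
Cd²⁺ + 2e⁻ → Cd, so n(Cd) = 0.6096 / 2 = 0.3048 mol
m = 0.3048 × 112.41 = 34.3 g

34.3 g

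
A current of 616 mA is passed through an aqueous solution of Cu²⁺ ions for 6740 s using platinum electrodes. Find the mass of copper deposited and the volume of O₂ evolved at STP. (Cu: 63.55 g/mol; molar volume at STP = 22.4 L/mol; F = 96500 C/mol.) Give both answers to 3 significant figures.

1.37 g Cu; 0.241 L O₂

Q = 0.616 × 6740 = 4152 C; n(e⁻) = 4152 / 96500 = 0.04303 mol
Cathode: Cu²⁺ + 2e⁻ → Cu → n(Cu) = 0.04303/2 = 0.02152 mol → 1.37 g
Anode: 2H₂O → O₂ + 4H⁺ + 4e⁻ → n(O₂) = 0.04303/4 = 0.01076 mol → 0.241 L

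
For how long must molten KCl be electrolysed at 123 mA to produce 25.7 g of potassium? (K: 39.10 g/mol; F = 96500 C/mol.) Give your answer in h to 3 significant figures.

n(K) = 25.7 / 39.10 = 0.6573 mol
K⁺ + e⁻ → K, so n(e⁻) = 0.6573 mol
Q = 0.6573 × 96500 = 63430 C
t = Q / I = 63430 / 0.123 = 5.157×10^5 s = 143 h

143 h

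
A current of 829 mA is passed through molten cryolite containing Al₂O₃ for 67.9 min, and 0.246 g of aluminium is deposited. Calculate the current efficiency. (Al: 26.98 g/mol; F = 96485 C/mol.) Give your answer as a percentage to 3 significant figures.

Q = 0.829 × 4074 = 3377 C
n(e⁻) = 3377 / 96485 = 0.03500 mol
Al³⁺ + 3e⁻ → Al, so theoretical n(Al) = 0.01167 mol → 0.3149 g
Efficiency = 0.246 / 0.3149 = 0.7812 = 78.1%

78.1%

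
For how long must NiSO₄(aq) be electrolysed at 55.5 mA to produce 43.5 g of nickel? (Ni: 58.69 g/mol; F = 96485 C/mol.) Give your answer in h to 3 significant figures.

n(Ni) = 43.5 / 58.69 = 0.7412 mol
Ni²⁺ + 2e⁻ → Ni, so n(e⁻) = 2 × 0.7412 = 1.482 mol
Q = 1.482 × 96485 = 1.430×10^5 C
t = Q / I = 1.430×10^5 / 0.0555 = 2.577×10^6 s = 716 h

716 h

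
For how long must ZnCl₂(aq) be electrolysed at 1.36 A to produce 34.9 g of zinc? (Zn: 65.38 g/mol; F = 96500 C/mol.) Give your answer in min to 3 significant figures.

n(Zn) = 34.9 / 65.38 = 0.5338 mol
Zn²⁺ + 2e⁻ → Zn, so n(e⁻) = 2 × 0.5338 = 1.068 mol
Q = 1.068 × 96500 = 1.031×10^5 C
t = Q / I = 1.031×10^5 / 1.36 = 75810 s = 1260 min

1260 min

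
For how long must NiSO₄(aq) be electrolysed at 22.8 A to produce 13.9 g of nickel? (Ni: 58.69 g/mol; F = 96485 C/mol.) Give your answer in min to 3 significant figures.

n(Ni) = 13.9 / 58.69 = 0.2368 mol
Ni²⁺ + 2e⁻ → Ni, so n(e⁻) = 2 × 0.2368 = 0.4736 mol
Q = 0.4736 × 96485 = 45700 C
t = Q / I = 45700 / 22.8 = 2004 s = 33.4 min

33.4 min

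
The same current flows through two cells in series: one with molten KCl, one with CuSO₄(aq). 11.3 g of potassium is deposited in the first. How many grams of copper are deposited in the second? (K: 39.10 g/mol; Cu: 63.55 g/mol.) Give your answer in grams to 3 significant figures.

n(K) = 11.3 / 39.10 = 0.2890 mol
K⁺ + e⁻ → K, so n(e⁻) = 0.2890 mol
The cells are in series, so the same charge (and hence the same n(e⁻) = 0.2890 mol) passes through both.
Cu²⁺ + 2e⁻ → Cu, so n(Cu) = 0.2890 / 2 = 0.1445 mol
m(Cu) = 0.1445 × 63.55 = 9.18 g

9.18 g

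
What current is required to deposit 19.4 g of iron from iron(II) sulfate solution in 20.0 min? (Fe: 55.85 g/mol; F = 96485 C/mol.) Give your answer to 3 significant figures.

55.9 A

n(Fe) = 19.4 / 55.85 = 0.3474 mol
Fe²⁺ + 2e⁻ → Fe, so n(e⁻) = 2 × 0.3474 = 0.6948 mol
Q = 0.6948 × 96485 = 67040 C
I = Q / t = 67040 / 1200 s = 55.9 A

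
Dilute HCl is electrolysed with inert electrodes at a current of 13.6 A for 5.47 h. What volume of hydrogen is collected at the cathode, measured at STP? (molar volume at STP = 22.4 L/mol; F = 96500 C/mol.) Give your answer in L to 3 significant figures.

31.1 L

Charge passed = 13.6 × 19692 = 2.678×10^5 C
n(e⁻) = Q/F = 2.678×10^5/96500 = 2.775 mol
2H⁺ + 2e⁻ → H₂, so n(H₂) = 2.775 / 2 = 1.388 mol
V = 1.388 × 22.4 = 31.09 L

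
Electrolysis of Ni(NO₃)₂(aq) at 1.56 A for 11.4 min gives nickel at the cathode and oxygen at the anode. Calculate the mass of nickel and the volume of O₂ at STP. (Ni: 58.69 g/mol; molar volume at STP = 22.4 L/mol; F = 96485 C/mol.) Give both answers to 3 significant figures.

Q = 1.56 × 684 = 1067 C; n(e⁻) = 1067 / 96485 = 0.01106 mol
Cathode: Ni²⁺ + 2e⁻ → Ni → n(Ni) = 0.01106/2 = 0.005530 mol → 0.325 g
Anode: 2H₂O → O₂ + 4H⁺ + 4e⁻ → n(O₂) = 0.01106/4 = 0.002765 mol → 0.0619 L

0.325 g Ni; 0.0619 L O₂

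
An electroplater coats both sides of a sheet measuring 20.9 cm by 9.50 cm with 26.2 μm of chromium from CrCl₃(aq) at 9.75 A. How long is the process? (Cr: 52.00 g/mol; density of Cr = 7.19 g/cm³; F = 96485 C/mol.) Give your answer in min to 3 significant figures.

71.2 min

Plated area = 2 × 20.9 × 9.50 = 397.1 cm²
Volume = 397.1 × 26.2×10⁻⁴ cm = 1.040 cm³
m(Cr) = 1.040 × 7.19 = 7.478 g
n(Cr) = 7.478 / 52.00 = 0.1438 mol; n(e⁻) = 3 × 0.1438 = 0.4314 mol
Q = 0.4314 × 96485 = 41620 C
t = 41620 / 9.75 = 4269 s = 71.2 min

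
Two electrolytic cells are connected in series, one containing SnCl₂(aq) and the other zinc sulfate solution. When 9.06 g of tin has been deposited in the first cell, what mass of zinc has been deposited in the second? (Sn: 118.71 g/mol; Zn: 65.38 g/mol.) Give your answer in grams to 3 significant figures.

4.99 g

n(Sn) = 9.06 / 118.71 = 0.07632 mol
Sn²⁺ + 2e⁻ → Sn, so n(e⁻) = 2 × 0.07632 = 0.1526 mol
Since the cells are in series, n(e⁻) in the Zn cell is also 0.1526 mol.
Zn²⁺ + 2e⁻ → Zn, so n(Zn) = 0.1526 / 2 = 0.07630 mol
m(Zn) = 0.07630 × 65.38 = 4.99 g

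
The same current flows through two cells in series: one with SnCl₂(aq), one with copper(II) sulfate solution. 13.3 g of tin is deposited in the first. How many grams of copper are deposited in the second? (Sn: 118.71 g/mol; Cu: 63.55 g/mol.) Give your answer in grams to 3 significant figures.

n(Sn) = 13.3 / 118.71 = 0.1120 mol
Sn²⁺ + 2e⁻ → Sn, so n(e⁻) = 2 × 0.1120 = 0.2240 mol
The cells are in series, so the same charge (and hence the same n(e⁻) = 0.2240 mol) passes through both.
Cu²⁺ + 2e⁻ → Cu, so n(Cu) = 0.2240 / 2 = 0.1120 mol
m(Cu) = 0.1120 × 63.55 = 7.12 g

7.12 g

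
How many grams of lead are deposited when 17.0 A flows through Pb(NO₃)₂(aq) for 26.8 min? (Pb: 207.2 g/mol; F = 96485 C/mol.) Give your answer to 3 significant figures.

29.4 g

Q = 17.0 A × 1608 s = 27340 C
Moles of electrons = 27340 / 96485 = 0.2834 mol
Pb²⁺ + 2e⁻ → Pb, so n(Pb) = 0.2834 / 2 = 0.1417 mol
m = 0.1417 × 207.2 = 29.4 g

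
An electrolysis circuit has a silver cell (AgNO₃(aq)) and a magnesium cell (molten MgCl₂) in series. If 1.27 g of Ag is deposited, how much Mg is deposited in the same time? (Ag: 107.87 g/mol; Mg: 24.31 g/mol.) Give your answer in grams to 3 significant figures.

0.143 g

n(Ag) = 1.27 / 107.87 = 0.01177 mol
Ag⁺ + e⁻ → Ag, so n(e⁻) = 0.01177 mol
Since the cells are in series, n(e⁻) in the Mg cell is also 0.01177 mol.
Mg²⁺ + 2e⁻ → Mg, so n(Mg) = 0.01177 / 2 = 0.005885 mol
m(Mg) = 0.005885 × 24.31 = 0.143 g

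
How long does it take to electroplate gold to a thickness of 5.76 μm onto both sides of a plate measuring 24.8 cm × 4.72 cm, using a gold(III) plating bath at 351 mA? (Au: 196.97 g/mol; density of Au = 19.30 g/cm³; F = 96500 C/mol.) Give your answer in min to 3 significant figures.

182 min

Plated area = 2 × 24.8 × 4.72 = 234.1 cm²
Volume = 234.1 × 5.76×10⁻⁴ cm = 0.1348 cm³
m(Au) = 0.1348 × 19.30 = 2.602 g
n(Au) = 2.602 / 196.97 = 0.01321 mol; n(e⁻) = 3 × 0.01321 = 0.03963 mol
Q = 0.03963 × 96500 = 3824 C
t = 3824 / 0.351 = 10890 s = 182 min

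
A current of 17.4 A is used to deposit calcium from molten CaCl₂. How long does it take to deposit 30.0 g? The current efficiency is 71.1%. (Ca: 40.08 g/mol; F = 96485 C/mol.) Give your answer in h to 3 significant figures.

n(Ca) = 30.0 / 40.08 = 0.7485 mol
Ca²⁺ + 2e⁻ → Ca, so n(e⁻) = 2 × 0.7485 = 1.497 mol
Q = 1.497 × 96485 / 0.711 = 2.031×10^5 C
t = Q / I = 2.031×10^5 / 17.4 = 11670 s = 3.24 h

3.24 h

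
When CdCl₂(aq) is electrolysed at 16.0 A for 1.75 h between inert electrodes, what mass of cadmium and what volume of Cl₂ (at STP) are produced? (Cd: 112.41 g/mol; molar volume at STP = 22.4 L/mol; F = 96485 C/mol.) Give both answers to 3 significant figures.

58.7 g Cd; 11.7 L Cl₂

Q = 16.0 × 6300 = 1.008×10^5 C; n(e⁻) = 1.008×10^5 / 96485 = 1.045 mol
Cathode: Cd²⁺ + 2e⁻ → Cd → n(Cd) = 1.045/2 = 0.5225 mol → 58.7 g
Anode: 2Cl⁻ → Cl₂ + 2e⁻ → n(Cl₂) = 1.045/2 = 0.5225 mol → 11.7 L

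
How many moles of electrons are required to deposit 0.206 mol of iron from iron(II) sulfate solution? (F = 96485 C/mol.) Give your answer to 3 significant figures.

0.412 mol

Fe²⁺ + 2e⁻ → Fe, so n(e⁻) = 2 × 0.206 = 0.4120 mol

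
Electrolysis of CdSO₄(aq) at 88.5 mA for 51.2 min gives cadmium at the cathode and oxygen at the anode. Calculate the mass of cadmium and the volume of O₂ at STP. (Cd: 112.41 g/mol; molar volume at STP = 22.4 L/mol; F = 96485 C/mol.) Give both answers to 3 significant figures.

0.158 g Cd; 0.0158 L O₂

Q = 0.0885 × 3072 = 271.9 C; n(e⁻) = 271.9 / 96485 = 0.002818 mol
Cathode: Cd²⁺ + 2e⁻ → Cd → n(Cd) = 0.002818/2 = 0.001409 mol → 0.158 g
Anode: 2H₂O → O₂ + 4H⁺ + 4e⁻ → n(O₂) = 0.002818/4 = 7.045×10^-4 mol → 0.0158 L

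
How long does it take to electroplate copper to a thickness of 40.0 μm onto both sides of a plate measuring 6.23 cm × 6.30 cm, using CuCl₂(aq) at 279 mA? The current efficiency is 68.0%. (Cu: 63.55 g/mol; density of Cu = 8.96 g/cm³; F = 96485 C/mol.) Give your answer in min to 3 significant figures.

Plated area = 2 × 6.23 × 6.30 = 78.50 cm²
Volume = 78.50 × 40.0×10⁻⁴ cm = 0.3140 cm³
m(Cu) = 0.3140 × 8.96 = 2.813 g
n(Cu) = 2.813 / 63.55 = 0.04426 mol; n(e⁻) = 2 × 0.04426 = 0.08852 mol
Q = 0.08852 × 96485 / 0.680 = 12560 C
t = 12560 / 0.279 = 45020 s = 750 min

750 min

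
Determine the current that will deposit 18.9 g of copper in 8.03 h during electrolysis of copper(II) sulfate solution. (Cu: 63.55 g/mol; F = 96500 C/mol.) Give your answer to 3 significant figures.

1.99 A

n(Cu) = 18.9 / 63.55 = 0.2974 mol
Cu²⁺ + 2e⁻ → Cu, so n(e⁻) = 2 × 0.2974 = 0.5948 mol
Q = 0.5948 × 96500 = 57400 C
I = Q / t = 57400 / 28908 s = 1.99 A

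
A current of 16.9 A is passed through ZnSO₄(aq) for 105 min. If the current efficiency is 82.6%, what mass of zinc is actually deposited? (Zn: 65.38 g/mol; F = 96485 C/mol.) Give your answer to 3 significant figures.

29.8 g

Q = 16.9 × 6300 = 1.065×10^5 C
n(e⁻) = 1.065×10^5 / 96485 = 1.104 mol
Zn²⁺ + 2e⁻ → Zn, so theoretical m(Zn) = 0.5520 × 65.38 = 36.09 g
Actual mass = 82.6% × 36.09 = 29.8 g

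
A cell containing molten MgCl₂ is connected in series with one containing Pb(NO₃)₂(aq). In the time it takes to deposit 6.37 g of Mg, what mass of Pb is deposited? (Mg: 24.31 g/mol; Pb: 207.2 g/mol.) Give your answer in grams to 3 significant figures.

54.3 g

n(Mg) = 6.37 / 24.31 = 0.2620 mol
Mg²⁺ + 2e⁻ → Mg, so n(e⁻) = 2 × 0.2620 = 0.5240 mol
The cells are in series, so the same charge (and hence the same n(e⁻) = 0.5240 mol) passes through both.
Pb²⁺ + 2e⁻ → Pb, so n(Pb) = 0.5240 / 2 = 0.2620 mol
m(Pb) = 0.2620 × 207.2 = 54.3 g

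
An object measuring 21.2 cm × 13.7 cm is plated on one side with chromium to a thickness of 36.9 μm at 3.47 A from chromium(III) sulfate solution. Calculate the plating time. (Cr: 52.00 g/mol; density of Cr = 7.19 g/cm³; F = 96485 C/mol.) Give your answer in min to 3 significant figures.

206 min

Plated area = 21.2 × 13.7 = 290.4 cm²
Volume = 290.4 × 36.9×10⁻⁴ cm = 1.072 cm³
m(Cr) = 1.072 × 7.19 = 7.708 g
n(Cr) = 7.708 / 52.00 = 0.1482 mol; n(e⁻) = 3 × 0.1482 = 0.4446 mol
Q = 0.4446 × 96485 = 42900 C
t = 42900 / 3.47 = 12360 s = 206 min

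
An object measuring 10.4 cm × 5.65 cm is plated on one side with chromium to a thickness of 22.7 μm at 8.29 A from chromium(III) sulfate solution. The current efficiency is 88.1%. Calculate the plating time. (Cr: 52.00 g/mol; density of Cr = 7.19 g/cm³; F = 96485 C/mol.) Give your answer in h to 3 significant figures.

0.203 h

Plated area = 10.4 × 5.65 = 58.76 cm²
Volume = 58.76 × 22.7×10⁻⁴ cm = 0.1334 cm³
m(Cr) = 0.1334 × 7.19 = 0.9591 g
n(Cr) = 0.9591 / 52.00 = 0.01844 mol; n(e⁻) = 3 × 0.01844 = 0.05532 mol
Q = 0.05532 × 96485 / 0.881 = 6059 C
t = 6059 / 8.29 = 730.9 s = 0.203 h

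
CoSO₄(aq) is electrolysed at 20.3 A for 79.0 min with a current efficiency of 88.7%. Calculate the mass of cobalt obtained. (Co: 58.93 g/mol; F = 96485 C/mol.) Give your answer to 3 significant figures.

26.1 g

Q = 20.3 × 4740 = 96220 C
n(e⁻) = 96220 / 96485 = 0.9973 mol
Co²⁺ + 2e⁻ → Co, so theoretical m(Co) = 0.4987 × 58.93 = 29.39 g
Actual mass = 88.7% × 29.39 = 26.1 g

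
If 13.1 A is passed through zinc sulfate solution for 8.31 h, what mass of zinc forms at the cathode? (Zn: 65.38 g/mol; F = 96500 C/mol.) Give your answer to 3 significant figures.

Charge passed = 13.1 × 29916 = 3.919×10^5 C
n(e⁻) = 3.919×10^5 / 96500 = 4.061 mol
Zn²⁺ + 2e⁻ → Zn, so n(Zn) = 4.061 / 2 = 2.031 mol
m = 2.031 × 65.38 = 133 g

133 g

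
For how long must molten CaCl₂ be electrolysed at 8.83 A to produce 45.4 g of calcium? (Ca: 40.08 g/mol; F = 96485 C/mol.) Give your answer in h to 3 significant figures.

6.88 h

n(Ca) = 45.4 / 40.08 = 1.133 mol
Ca²⁺ + 2e⁻ → Ca, so n(e⁻) = 2 × 1.133 = 2.266 mol
Q = 2.266 × 96485 = 2.186×10^5 C
t = Q / I = 2.186×10^5 / 8.83 = 24760 s = 6.88 h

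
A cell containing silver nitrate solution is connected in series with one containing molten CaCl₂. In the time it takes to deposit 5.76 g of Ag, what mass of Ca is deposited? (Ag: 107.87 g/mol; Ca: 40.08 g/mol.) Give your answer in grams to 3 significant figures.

1.07 g

n(Ag) = 5.76 / 107.87 = 0.05340 mol
Ag⁺ + e⁻ → Ag, so n(e⁻) = 0.05340 mol
The cells are in series, so the same charge (and hence the same n(e⁻) = 0.05340 mol) passes through both.
Ca²⁺ + 2e⁻ → Ca, so n(Ca) = 0.05340 / 2 = 0.02670 mol
m(Ca) = 0.02670 × 40.08 = 1.07 g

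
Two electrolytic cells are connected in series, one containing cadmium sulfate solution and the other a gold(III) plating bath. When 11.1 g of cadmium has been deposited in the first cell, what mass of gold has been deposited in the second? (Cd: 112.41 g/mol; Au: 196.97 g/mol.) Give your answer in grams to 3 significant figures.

13.0 g

n(Cd) = 11.1 / 112.41 = 0.09875 mol
Cd²⁺ + 2e⁻ → Cd, so n(e⁻) = 2 × 0.09875 = 0.1975 mol
In series, the same 0.1975 mol of electrons flows through the second cell.
Au³⁺ + 3e⁻ → Au, so n(Au) = 0.1975 / 3 = 0.06583 mol
m(Au) = 0.06583 × 196.97 = 13.0 g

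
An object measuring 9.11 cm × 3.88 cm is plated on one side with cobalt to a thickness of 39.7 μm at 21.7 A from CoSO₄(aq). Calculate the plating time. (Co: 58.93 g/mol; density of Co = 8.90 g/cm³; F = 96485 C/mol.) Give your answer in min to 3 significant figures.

Plated area = 9.11 × 3.88 = 35.35 cm²
Volume = 35.35 × 39.7×10⁻⁴ cm = 0.1403 cm³
m(Co) = 0.1403 × 8.90 = 1.249 g
n(Co) = 1.249 / 58.93 = 0.02119 mol; n(e⁻) = 2 × 0.02119 = 0.04238 mol
Q = 0.04238 × 96485 = 4089 C
t = 4089 / 21.7 = 188.4 s = 3.14 min

3.14 min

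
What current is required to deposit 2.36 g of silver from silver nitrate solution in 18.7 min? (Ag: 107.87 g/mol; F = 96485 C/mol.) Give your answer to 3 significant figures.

1.88 A

n(Ag) = 2.36 / 107.87 = 0.02188 mol
Ag⁺ + e⁻ → Ag, so n(e⁻) = 0.02188 mol
Q = 0.02188 × 96485 = 2111 C
I = Q / t = 2111 / 1122 s = 1.88 A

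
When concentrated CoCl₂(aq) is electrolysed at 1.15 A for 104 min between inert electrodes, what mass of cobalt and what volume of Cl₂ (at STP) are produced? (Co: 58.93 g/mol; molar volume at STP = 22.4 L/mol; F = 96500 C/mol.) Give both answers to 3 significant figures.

2.19 g Co; 0.833 L Cl₂

Q = 1.15 × 6240 = 7176 C; n(e⁻) = 7176 / 96500 = 0.07436 mol
Cathode: Co²⁺ + 2e⁻ → Co → n(Co) = 0.07436/2 = 0.03718 mol → 2.19 g
Anode: 2Cl⁻ → Cl₂ + 2e⁻ → n(Cl₂) = 0.07436/2 = 0.03718 mol → 0.833 L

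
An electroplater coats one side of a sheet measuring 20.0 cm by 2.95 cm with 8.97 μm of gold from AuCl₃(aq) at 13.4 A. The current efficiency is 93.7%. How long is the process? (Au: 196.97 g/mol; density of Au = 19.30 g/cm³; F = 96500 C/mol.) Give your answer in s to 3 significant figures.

120 s

Plated area = 20.0 × 2.95 = 59.00 cm²
Volume = 59.00 × 8.97×10⁻⁴ cm = 0.05292 cm³
m(Au) = 0.05292 × 19.30 = 1.021 g
n(Au) = 1.021 / 196.97 = 0.005184 mol; n(e⁻) = 3 × 0.005184 = 0.01555 mol
Q = 0.01555 × 96500 / 0.937 = 1601 C
t = 1601 / 13.4 = 119.5 s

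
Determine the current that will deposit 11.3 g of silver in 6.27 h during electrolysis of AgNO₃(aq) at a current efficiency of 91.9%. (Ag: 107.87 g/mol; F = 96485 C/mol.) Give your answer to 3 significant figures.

0.487 A

n(Ag) = 11.3 / 107.87 = 0.1048 mol
Ag⁺ + e⁻ → Ag, so n(e⁻) = 0.1048 mol
Q = 0.1048 × 96485 / 0.919 = 11000 C
I = Q / t = 11000 / 22572 s = 0.487 A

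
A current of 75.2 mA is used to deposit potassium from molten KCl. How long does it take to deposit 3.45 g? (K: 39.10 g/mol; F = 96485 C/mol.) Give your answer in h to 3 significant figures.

31.4 h

n(K) = 3.45 / 39.10 = 0.08824 mol
K⁺ + e⁻ → K, so n(e⁻) = 0.08824 mol
Q = 0.08824 × 96485 = 8514 C
t = Q / I = 8514 / 0.0752 = 1.132×10^5 s = 31.4 h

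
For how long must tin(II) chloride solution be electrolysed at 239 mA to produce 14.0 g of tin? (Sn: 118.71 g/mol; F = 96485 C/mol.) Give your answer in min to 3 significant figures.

1590 min

n(Sn) = 14.0 / 118.71 = 0.1179 mol
Sn²⁺ + 2e⁻ → Sn, so n(e⁻) = 2 × 0.1179 = 0.2358 mol
Q = 0.2358 × 96485 = 22750 C
t = Q / I = 22750 / 0.239 = 95190 s = 1590 min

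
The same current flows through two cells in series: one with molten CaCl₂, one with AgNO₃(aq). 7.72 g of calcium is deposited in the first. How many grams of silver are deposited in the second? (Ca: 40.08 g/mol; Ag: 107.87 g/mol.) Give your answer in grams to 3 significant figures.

n(Ca) = 7.72 / 40.08 = 0.1926 mol
Ca²⁺ + 2e⁻ → Ca, so n(e⁻) = 2 × 0.1926 = 0.3852 mol
In series, the same 0.3852 mol of electrons flows through the second cell.
Ag⁺ + e⁻ → Ag, so n(Ag) = 0.3852 mol
m(Ag) = 0.3852 × 107.87 = 41.6 g

41.6 g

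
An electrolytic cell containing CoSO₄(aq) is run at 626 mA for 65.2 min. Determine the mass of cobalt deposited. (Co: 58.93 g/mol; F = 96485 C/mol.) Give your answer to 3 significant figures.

0.748 g

Charge passed = 0.626 × 3912 = 2449 C
n(e⁻) = 2449 / 96485 = 0.02538 mol
Co²⁺ + 2e⁻ → Co, so n(Co) = 0.02538 / 2 = 0.01269 mol
m = 0.01269 × 58.93 = 0.748 g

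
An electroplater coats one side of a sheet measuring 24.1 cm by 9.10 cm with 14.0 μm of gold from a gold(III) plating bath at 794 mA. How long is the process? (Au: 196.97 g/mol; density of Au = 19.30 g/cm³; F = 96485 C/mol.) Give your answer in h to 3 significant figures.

3.05 h

Plated area = 24.1 × 9.10 = 219.3 cm²
Volume = 219.3 × 14.0×10⁻⁴ cm = 0.3070 cm³
m(Au) = 0.3070 × 19.30 = 5.925 g
n(Au) = 5.925 / 196.97 = 0.03008 mol; n(e⁻) = 3 × 0.03008 = 0.09024 mol
Q = 0.09024 × 96485 = 8707 C
t = 8707 / 0.794 = 10970 s = 3.05 h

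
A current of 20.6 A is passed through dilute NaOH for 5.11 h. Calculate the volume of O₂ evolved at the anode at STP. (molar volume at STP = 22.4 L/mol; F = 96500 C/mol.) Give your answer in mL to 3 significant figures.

22000 mL

Q = It = 20.6 × 18396 = 3.790×10^5 C
n(e⁻) = Q/F = 3.790×10^5/96500 = 3.927 mol
2H₂O → O₂ + 4H⁺ + 4e⁻, so n(O₂) = 3.927 / 4 = 0.9818 mol
V = 0.9818 × 22.4 = 21.99 L
= 22000 mL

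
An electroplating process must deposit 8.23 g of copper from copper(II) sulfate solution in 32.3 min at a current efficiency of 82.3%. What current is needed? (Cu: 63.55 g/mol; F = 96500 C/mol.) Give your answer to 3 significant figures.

15.7 A

n(Cu) = 8.23 / 63.55 = 0.1295 mol
Cu²⁺ + 2e⁻ → Cu, so n(e⁻) = 2 × 0.1295 = 0.2590 mol
Q = 0.2590 × 96500 / 0.823 = 30370 C
I = Q / t = 30370 / 1938 s = 15.7 A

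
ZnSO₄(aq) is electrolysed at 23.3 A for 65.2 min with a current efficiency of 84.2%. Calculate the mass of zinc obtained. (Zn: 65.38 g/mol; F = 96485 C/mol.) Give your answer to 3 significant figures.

Q = 23.3 × 3912 = 91150 C
n(e⁻) = 91150 / 96485 = 0.9447 mol
Zn²⁺ + 2e⁻ → Zn, so theoretical m(Zn) = 0.4724 × 65.38 = 30.89 g
Actual mass = 84.2% × 30.89 = 26.0 g

26.0 g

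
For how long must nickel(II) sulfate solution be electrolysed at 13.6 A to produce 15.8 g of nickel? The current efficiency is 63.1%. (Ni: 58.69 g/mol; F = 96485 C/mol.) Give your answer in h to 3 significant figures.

1.68 h

n(Ni) = 15.8 / 58.69 = 0.2692 mol
Ni²⁺ + 2e⁻ → Ni, so n(e⁻) = 2 × 0.2692 = 0.5384 mol
Q = 0.5384 × 96485 / 0.631 = 82330 C
t = Q / I = 82330 / 13.6 = 6054 s = 1.68 h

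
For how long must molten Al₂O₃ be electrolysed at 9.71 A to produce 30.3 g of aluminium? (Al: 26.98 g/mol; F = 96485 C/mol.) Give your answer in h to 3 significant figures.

9.30 h

n(Al) = 30.3 / 26.98 = 1.123 mol
Al³⁺ + 3e⁻ → Al, so n(e⁻) = 3 × 1.123 = 3.369 mol
Q = 3.369 × 96485 = 3.251×10^5 C
t = Q / I = 3.251×10^5 / 9.71 = 33480 s = 9.30 h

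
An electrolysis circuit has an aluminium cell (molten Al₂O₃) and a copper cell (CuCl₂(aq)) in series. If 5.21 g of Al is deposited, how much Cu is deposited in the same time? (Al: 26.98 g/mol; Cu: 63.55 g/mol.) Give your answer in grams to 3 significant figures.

n(Al) = 5.21 / 26.98 = 0.1931 mol
Al³⁺ + 3e⁻ → Al, so n(e⁻) = 3 × 0.1931 = 0.5793 mol
Same current for the same time ⇒ same n(e⁻) = 0.5793 mol in both cells.
Cu²⁺ + 2e⁻ → Cu, so n(Cu) = 0.5793 / 2 = 0.2897 mol
m(Cu) = 0.2897 × 63.55 = 18.4 g

18.4 g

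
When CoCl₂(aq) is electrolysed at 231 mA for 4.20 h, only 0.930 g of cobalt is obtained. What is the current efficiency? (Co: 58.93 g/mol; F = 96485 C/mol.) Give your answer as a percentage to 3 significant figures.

87.2%

Q = 0.231 × 15120 = 3493 C
n(e⁻) = 3493 / 96485 = 0.03620 mol
Co²⁺ + 2e⁻ → Co, so theoretical n(Co) = 0.01810 mol → 1.067 g
Efficiency = 0.930 / 1.067 = 0.8716 = 87.2%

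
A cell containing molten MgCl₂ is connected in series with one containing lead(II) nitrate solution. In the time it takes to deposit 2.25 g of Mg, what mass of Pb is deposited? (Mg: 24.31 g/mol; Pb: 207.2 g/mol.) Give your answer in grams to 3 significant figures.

n(Mg) = 2.25 / 24.31 = 0.09255 mol
Mg²⁺ + 2e⁻ → Mg, so n(e⁻) = 2 × 0.09255 = 0.1851 mol
Since the cells are in series, n(e⁻) in the Pb cell is also 0.1851 mol.
Pb²⁺ + 2e⁻ → Pb, so n(Pb) = 0.1851 / 2 = 0.09255 mol
m(Pb) = 0.09255 × 207.2 = 19.2 g

19.2 g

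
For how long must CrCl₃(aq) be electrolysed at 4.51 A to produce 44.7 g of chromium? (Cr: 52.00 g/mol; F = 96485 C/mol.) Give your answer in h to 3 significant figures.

n(Cr) = 44.7 / 52.00 = 0.8596 mol
Cr³⁺ + 3e⁻ → Cr, so n(e⁻) = 3 × 0.8596 = 2.579 mol
Q = 2.579 × 96485 = 2.488×10^5 C
t = Q / I = 2.488×10^5 / 4.51 = 55170 s = 15.3 h

15.3 h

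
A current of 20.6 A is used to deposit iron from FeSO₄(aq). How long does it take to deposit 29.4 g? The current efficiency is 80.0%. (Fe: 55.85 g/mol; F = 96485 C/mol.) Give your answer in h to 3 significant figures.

1.71 h

n(Fe) = 29.4 / 55.85 = 0.5264 mol
Fe²⁺ + 2e⁻ → Fe, so n(e⁻) = 2 × 0.5264 = 1.053 mol
Q = 1.053 × 96485 / 0.800 = 1.270×10^5 C
t = Q / I = 1.270×10^5 / 20.6 = 6165 s = 1.71 h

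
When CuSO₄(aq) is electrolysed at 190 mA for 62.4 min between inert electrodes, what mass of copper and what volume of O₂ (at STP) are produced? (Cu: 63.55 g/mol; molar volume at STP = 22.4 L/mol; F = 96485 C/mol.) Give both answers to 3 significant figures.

0.234 g Cu; 0.0413 L O₂

Q = 0.190 × 3744 = 711.4 C; n(e⁻) = 711.4 / 96485 = 0.007373 mol
Cathode: Cu²⁺ + 2e⁻ → Cu → n(Cu) = 0.007373/2 = 0.003687 mol → 0.234 g
Anode: 2H₂O → O₂ + 4H⁺ + 4e⁻ → n(O₂) = 0.007373/4 = 0.001843 mol → 0.0413 L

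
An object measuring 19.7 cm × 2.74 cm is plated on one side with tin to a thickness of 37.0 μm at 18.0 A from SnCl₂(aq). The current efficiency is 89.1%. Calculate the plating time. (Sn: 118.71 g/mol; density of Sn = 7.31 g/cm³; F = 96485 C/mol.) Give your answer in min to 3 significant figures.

2.47 min

Plated area = 19.7 × 2.74 = 53.98 cm²
Volume = 53.98 × 37.0×10⁻⁴ cm = 0.1997 cm³
m(Sn) = 0.1997 × 7.31 = 1.460 g
n(Sn) = 1.460 / 118.71 = 0.01230 mol; n(e⁻) = 2 × 0.01230 = 0.02460 mol
Q = 0.02460 × 96485 / 0.891 = 2664 C
t = 2664 / 18.0 = 148.0 s = 2.47 min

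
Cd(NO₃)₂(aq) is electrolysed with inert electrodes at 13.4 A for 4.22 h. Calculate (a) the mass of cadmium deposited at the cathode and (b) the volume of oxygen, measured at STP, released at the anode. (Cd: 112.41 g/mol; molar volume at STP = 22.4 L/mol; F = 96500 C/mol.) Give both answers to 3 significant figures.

119 g Cd; 11.8 L O₂

Q = 13.4 × 15192 = 2.036×10^5 C; n(e⁻) = 2.036×10^5 / 96500 = 2.110 mol
Cathode: Cd²⁺ + 2e⁻ → Cd → n(Cd) = 2.110/2 = 1.055 mol → 119 g
Anode: 2H₂O → O₂ + 4H⁺ + 4e⁻ → n(O₂) = 2.110/4 = 0.5275 mol → 11.8 L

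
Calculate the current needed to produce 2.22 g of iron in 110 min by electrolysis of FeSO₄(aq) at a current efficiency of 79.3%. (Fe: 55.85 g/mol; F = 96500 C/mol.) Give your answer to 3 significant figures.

n(Fe) = 2.22 / 55.85 = 0.03975 mol
Fe²⁺ + 2e⁻ → Fe, so n(e⁻) = 2 × 0.03975 = 0.07950 mol
Q = 0.07950 × 96500 / 0.793 = 9674 C
I = Q / t = 9674 / 6600 s = 1.47 A

1.47 A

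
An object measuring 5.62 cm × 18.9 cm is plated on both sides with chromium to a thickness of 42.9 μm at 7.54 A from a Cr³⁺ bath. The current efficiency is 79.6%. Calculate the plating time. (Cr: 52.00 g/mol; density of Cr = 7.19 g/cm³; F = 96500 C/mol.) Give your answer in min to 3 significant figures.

Plated area = 2 × 5.62 × 18.9 = 212.4 cm²
Volume = 212.4 × 42.9×10⁻⁴ cm = 0.9112 cm³
m(Cr) = 0.9112 × 7.19 = 6.552 g
n(Cr) = 6.552 / 52.00 = 0.1260 mol; n(e⁻) = 3 × 0.1260 = 0.3780 mol
Q = 0.3780 × 96500 / 0.796 = 45830 C
t = 45830 / 7.54 = 6078 s = 101 min

101 min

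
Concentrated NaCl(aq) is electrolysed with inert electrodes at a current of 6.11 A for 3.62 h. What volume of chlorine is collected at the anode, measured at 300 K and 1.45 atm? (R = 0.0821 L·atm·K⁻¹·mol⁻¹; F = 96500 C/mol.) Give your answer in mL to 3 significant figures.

Charge passed = 6.11 × 13032 = 79630 C
Moles of electrons = 79630 / 96500 = 0.8252 mol
2Cl⁻ → Cl₂ + 2e⁻, so n(Cl₂) = 0.8252 / 2 = 0.4126 mol
V = nRT/P = 0.4126 × 0.0821 × 300 / 1.45 = 7.009 L
= 7010 mL

7010 mL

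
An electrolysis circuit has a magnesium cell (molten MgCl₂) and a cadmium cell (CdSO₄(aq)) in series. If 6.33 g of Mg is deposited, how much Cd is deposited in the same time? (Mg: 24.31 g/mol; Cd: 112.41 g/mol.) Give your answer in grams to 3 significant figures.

n(Mg) = 6.33 / 24.31 = 0.2604 mol
Mg²⁺ + 2e⁻ → Mg, so n(e⁻) = 2 × 0.2604 = 0.5208 mol
Since the cells are in series, n(e⁻) in the Cd cell is also 0.5208 mol.
Cd²⁺ + 2e⁻ → Cd, so n(Cd) = 0.5208 / 2 = 0.2604 mol
m(Cd) = 0.2604 × 112.41 = 29.3 g

29.3 g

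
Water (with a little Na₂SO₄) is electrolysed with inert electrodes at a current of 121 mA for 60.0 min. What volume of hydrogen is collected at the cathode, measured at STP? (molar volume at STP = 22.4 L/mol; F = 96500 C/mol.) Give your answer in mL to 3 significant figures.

50.6 mL

Q = It = 0.121 × 3600 = 435.6 C
n(e⁻) = 435.6 / 96500 = 0.004514 mol
2H⁺ + 2e⁻ → H₂, so n(H₂) = 0.004514 / 2 = 0.002257 mol
V = 0.002257 × 22.4 = 0.05056 L
= 50.6 mL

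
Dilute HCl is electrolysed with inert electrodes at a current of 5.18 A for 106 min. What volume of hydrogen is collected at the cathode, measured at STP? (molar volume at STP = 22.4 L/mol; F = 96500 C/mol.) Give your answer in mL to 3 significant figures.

3820 mL

Charge passed = 5.18 × 6360 = 32940 C
n(e⁻) = Q/F = 32940/96500 = 0.3413 mol
2H⁺ + 2e⁻ → H₂, so n(H₂) = 0.3413 / 2 = 0.1707 mol
V = 0.1707 × 22.4 = 3.824 L
= 3820 mL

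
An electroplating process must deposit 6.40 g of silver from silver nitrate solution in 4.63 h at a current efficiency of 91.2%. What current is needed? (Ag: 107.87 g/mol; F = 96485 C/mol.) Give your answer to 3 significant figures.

0.377 A

n(Ag) = 6.40 / 107.87 = 0.05933 mol
Ag⁺ + e⁻ → Ag, so n(e⁻) = 0.05933 mol
Q = 0.05933 × 96485 / 0.912 = 6277 C
I = Q / t = 6277 / 16668 s = 0.377 A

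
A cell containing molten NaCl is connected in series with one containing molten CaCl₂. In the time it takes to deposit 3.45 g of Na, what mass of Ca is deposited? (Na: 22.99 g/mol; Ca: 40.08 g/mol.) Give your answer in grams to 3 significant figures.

n(Na) = 3.45 / 22.99 = 0.1501 mol
Na⁺ + e⁻ → Na, so n(e⁻) = 0.1501 mol
In series, the same 0.1501 mol of electrons flows through the second cell.
Ca²⁺ + 2e⁻ → Ca, so n(Ca) = 0.1501 / 2 = 0.07505 mol
m(Ca) = 0.07505 × 40.08 = 3.01 g

3.01 g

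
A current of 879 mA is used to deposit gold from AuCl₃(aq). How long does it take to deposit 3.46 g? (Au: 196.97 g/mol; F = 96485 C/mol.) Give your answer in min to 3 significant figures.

n(Au) = 3.46 / 196.97 = 0.01757 mol
Au³⁺ + 3e⁻ → Au, so n(e⁻) = 3 × 0.01757 = 0.05271 mol
Q = 0.05271 × 96485 = 5086 C
t = Q / I = 5086 / 0.879 = 5786 s = 96.4 min

96.4 min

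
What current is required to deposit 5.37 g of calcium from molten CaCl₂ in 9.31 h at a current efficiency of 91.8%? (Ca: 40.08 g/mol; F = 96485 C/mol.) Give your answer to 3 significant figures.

n(Ca) = 5.37 / 40.08 = 0.1340 mol
Ca²⁺ + 2e⁻ → Ca, so n(e⁻) = 2 × 0.1340 = 0.2680 mol
Q = 0.2680 × 96485 / 0.918 = 28170 C
I = Q / t = 28170 / 33516 s = 0.840 A

0.840 A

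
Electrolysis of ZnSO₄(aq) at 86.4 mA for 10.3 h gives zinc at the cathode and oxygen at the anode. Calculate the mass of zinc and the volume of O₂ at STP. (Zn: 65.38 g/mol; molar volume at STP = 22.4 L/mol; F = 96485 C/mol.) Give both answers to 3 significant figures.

1.09 g Zn; 0.186 L O₂

Q = 0.0864 × 37080 = 3204 C; n(e⁻) = 3204 / 96485 = 0.03321 mol
Cathode: Zn²⁺ + 2e⁻ → Zn → n(Zn) = 0.03321/2 = 0.01661 mol → 1.09 g
Anode: 2H₂O → O₂ + 4H⁺ + 4e⁻ → n(O₂) = 0.03321/4 = 0.008303 mol → 0.186 L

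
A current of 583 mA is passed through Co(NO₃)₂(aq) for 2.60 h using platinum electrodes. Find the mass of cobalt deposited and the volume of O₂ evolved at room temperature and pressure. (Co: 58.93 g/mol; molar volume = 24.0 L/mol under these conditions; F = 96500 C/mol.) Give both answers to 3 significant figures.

Q = 0.583 × 9360 = 5457 C; n(e⁻) = 5457 / 96500 = 0.05655 mol
Cathode: Co²⁺ + 2e⁻ → Co → n(Co) = 0.05655/2 = 0.02828 mol → 1.67 g
Anode: 2H₂O → O₂ + 4H⁺ + 4e⁻ → n(O₂) = 0.05655/4 = 0.01414 mol → 0.339 L

1.67 g Co; 0.339 L O₂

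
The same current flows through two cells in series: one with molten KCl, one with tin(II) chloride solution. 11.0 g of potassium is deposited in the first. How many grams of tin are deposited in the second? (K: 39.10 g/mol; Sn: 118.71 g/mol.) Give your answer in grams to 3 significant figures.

16.7 g

n(K) = 11.0 / 39.10 = 0.2813 mol
K⁺ + e⁻ → K, so n(e⁻) = 0.2813 mol
Same current for the same time ⇒ same n(e⁻) = 0.2813 mol in both cells.
Sn²⁺ + 2e⁻ → Sn, so n(Sn) = 0.2813 / 2 = 0.1407 mol
m(Sn) = 0.1407 × 118.71 = 16.7 g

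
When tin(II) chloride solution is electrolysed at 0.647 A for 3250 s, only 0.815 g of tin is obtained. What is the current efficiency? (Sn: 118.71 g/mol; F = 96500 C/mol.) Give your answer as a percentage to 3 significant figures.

Q = 0.647 × 3250 = 2103 C
n(e⁻) = 2103 / 96500 = 0.02179 mol
Sn²⁺ + 2e⁻ → Sn, so theoretical n(Sn) = 0.01090 mol → 1.294 g
Efficiency = 0.815 / 1.294 = 0.6298 = 63.0%

63.0%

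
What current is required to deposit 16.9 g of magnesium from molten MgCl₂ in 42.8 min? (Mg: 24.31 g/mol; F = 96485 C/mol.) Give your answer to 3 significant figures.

52.2 A

n(Mg) = 16.9 / 24.31 = 0.6952 mol
Mg²⁺ + 2e⁻ → Mg, so n(e⁻) = 2 × 0.6952 = 1.390 mol
Q = 1.390 × 96485 = 1.341×10^5 C
I = Q / t = 1.341×10^5 / 2568 s = 52.2 A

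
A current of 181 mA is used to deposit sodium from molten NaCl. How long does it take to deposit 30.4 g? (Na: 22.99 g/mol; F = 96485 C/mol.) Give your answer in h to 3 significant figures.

196 h

n(Na) = 30.4 / 22.99 = 1.322 mol
Na⁺ + e⁻ → Na, so n(e⁻) = 1.322 mol
Q = 1.322 × 96485 = 1.276×10^5 C
t = Q / I = 1.276×10^5 / 0.181 = 7.050×10^5 s = 196 h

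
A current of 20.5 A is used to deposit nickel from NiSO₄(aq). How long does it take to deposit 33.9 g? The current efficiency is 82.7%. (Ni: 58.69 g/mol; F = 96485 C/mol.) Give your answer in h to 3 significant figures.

1.83 h

n(Ni) = 33.9 / 58.69 = 0.5776 mol
Ni²⁺ + 2e⁻ → Ni, so n(e⁻) = 2 × 0.5776 = 1.155 mol
Q = 1.155 × 96485 / 0.827 = 1.348×10^5 C
t = Q / I = 1.348×10^5 / 20.5 = 6576 s = 1.83 h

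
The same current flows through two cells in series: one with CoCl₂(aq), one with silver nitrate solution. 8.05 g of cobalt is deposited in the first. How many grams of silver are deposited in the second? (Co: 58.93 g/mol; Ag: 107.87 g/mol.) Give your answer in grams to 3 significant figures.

29.5 g

n(Co) = 8.05 / 58.93 = 0.1366 mol
Co²⁺ + 2e⁻ → Co, so n(e⁻) = 2 × 0.1366 = 0.2732 mol
Since the cells are in series, n(e⁻) in the Ag cell is also 0.2732 mol.
Ag⁺ + e⁻ → Ag, so n(Ag) = 0.2732 mol
m(Ag) = 0.2732 × 107.87 = 29.5 g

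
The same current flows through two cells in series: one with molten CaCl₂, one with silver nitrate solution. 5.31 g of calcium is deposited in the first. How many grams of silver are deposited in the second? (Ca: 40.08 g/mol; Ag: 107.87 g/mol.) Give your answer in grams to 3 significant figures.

n(Ca) = 5.31 / 40.08 = 0.1325 mol
Ca²⁺ + 2e⁻ → Ca, so n(e⁻) = 2 × 0.1325 = 0.2650 mol
In series, the same 0.2650 mol of electrons flows through the second cell.
Ag⁺ + e⁻ → Ag, so n(Ag) = 0.2650 mol
m(Ag) = 0.2650 × 107.87 = 28.6 g

28.6 g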